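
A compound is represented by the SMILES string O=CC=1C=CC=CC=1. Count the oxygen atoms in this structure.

1

Scan the SMILES for O atoms (remember two-letter symbols like Cl and Br are single atoms).
Oxygen count: 1.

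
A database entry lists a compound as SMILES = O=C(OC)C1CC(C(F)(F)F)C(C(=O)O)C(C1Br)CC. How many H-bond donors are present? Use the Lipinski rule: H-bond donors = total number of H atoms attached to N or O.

1

Donors: find every N or O and count the H atoms it carries.
  atom 1 (O): bond orders sum to 2 → 0 H
  atom 3 (O): bond orders sum to 2 → 0 H
  atom 14 (O): bond orders sum to 2 → 0 H
  atom 15 (O): bond orders sum to 1 → 1 H
Lipinski HBD = 1.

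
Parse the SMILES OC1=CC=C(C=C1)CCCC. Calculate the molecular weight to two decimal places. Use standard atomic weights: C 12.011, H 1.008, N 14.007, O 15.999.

First, the molecular formula is C10H14O (counting implicit H from valence).
  C: 10 × 12.011 = 120.110
  H: 14 × 1.008 = 14.112
  O: 1 × 15.999 = 15.999
Sum: 10×12.011 + 14×1.008 + 1×15.999 = 150.221 → 150.22 g/mol.

150.22 g/mol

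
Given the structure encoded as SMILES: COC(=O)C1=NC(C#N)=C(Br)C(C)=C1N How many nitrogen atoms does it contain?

3

Scan the SMILES for N atoms (remember two-letter symbols like Cl and Br are single atoms).
Nitrogen count: 3.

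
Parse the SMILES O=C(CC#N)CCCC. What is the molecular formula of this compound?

C7H11NO

Walk through each heavy atom and fill implicit hydrogens from standard valence (C 4, N 3, O 2, S 2, halogen 1):
  atom 1: O, bond orders sum to 2 (valence 2) → 0 H
  atom 2: C, bond orders sum to 4 (valence 4) → 0 H
  atom 3: C, bond orders sum to 2 (valence 4) → 2 H
  atom 4: C, bond orders sum to 4 (valence 4) → 0 H
  atom 5: N, bond orders sum to 3 (valence 3) → 0 H
  atom 6: C, bond orders sum to 2 (valence 4) → 2 H
  atom 7: C, bond orders sum to 2 (valence 4) → 2 H
  atom 8: C, bond orders sum to 2 (valence 4) → 2 H
  atom 9: C, bond orders sum to 1 (valence 4) → 3 H
Totals → C:7, H:11, N:1, O:1.
In Hill order: C7H11NO.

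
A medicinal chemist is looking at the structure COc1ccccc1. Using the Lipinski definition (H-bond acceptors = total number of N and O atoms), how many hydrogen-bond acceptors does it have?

N atoms: 0; O atoms: 1.
Lipinski HBA = 0 + 1 = 1.

1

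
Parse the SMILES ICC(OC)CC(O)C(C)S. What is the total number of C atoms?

Count every carbon token in the SMILES (each C, including those in ring-closure positions and inside branches).
Carbon count: 7.

7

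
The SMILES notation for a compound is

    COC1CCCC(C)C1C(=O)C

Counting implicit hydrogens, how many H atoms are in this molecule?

18

Walk through each heavy atom and fill implicit hydrogens from standard valence (C 4, N 3, O 2, S 2, halogen 1):
  atom 1: C, bond orders sum to 1 (valence 4) → 3 H
  atom 2: O, bond orders sum to 2 (valence 2) → 0 H
  atom 3: C, bond orders sum to 3 (valence 4) → 1 H
  atom 4: C, bond orders sum to 2 (valence 4) → 2 H
  atom 5: C, bond orders sum to 2 (valence 4) → 2 H
  atom 6: C, bond orders sum to 2 (valence 4) → 2 H
  atom 7: C, bond orders sum to 3 (valence 4) → 1 H
  atom 8: C, bond orders sum to 1 (valence 4) → 3 H
  atom 9: C, bond orders sum to 3 (valence 4) → 1 H
  atom 10: C, bond orders sum to 4 (valence 4) → 0 H
  atom 11: O, bond orders sum to 2 (valence 2) → 0 H
  atom 12: C, bond orders sum to 1 (valence 4) → 3 H
Total hydrogens: 18.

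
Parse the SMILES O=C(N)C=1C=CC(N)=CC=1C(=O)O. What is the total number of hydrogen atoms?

Walk through each heavy atom and fill implicit hydrogens from standard valence (C 4, N 3, O 2, S 2, halogen 1):
  atom 1: O, bond orders sum to 2 (valence 2) → 0 H
  atom 2: C, bond orders sum to 4 (valence 4) → 0 H
  atom 3: N, bond orders sum to 1 (valence 3) → 2 H
  atom 4: C, bond orders sum to 4 (valence 4) → 0 H
  atom 5: C, bond orders sum to 3 (valence 4) → 1 H
  atom 6: C, bond orders sum to 3 (valence 4) → 1 H
  atom 7: C, bond orders sum to 4 (valence 4) → 0 H
  atom 8: N, bond orders sum to 1 (valence 3) → 2 H
  atom 9: C, bond orders sum to 3 (valence 4) → 1 H
  atom 10: C, bond orders sum to 4 (valence 4) → 0 H
  atom 11: C, bond orders sum to 4 (valence 4) → 0 H
  atom 12: O, bond orders sum to 2 (valence 2) → 0 H
  atom 13: O, bond orders sum to 1 (valence 2) → 1 H
Total hydrogens: 8.

8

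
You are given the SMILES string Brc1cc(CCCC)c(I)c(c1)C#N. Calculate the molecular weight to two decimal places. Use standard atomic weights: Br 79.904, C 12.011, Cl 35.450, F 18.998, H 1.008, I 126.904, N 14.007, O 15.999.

364.02 g/mol

First, the molecular formula is C11H11BrIN (counting implicit H from valence).
  Br: 1 × 79.904 = 79.904
  C: 11 × 12.011 = 132.121
  H: 11 × 1.008 = 11.088
  I: 1 × 126.904 = 126.904
  N: 1 × 14.007 = 14.007
Sum: 1×79.904 + 11×12.011 + 11×1.008 + 1×126.904 + 1×14.007 = 364.024 → 364.02 g/mol.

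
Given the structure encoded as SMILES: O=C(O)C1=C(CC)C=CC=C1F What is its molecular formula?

Walk through each heavy atom and fill implicit hydrogens from standard valence (C 4, N 3, O 2, S 2, halogen 1):
  atom 1: O, bond orders sum to 2 (valence 2) → 0 H
  atom 2: C, bond orders sum to 4 (valence 4) → 0 H
  atom 3: O, bond orders sum to 1 (valence 2) → 1 H
  atom 4: C, bond orders sum to 4 (valence 4) → 0 H
  atom 5: C, bond orders sum to 4 (valence 4) → 0 H
  atom 6: C, bond orders sum to 2 (valence 4) → 2 H
  atom 7: C, bond orders sum to 1 (valence 4) → 3 H
  atom 8: C, bond orders sum to 3 (valence 4) → 1 H
  atom 9: C, bond orders sum to 3 (valence 4) → 1 H
  atom 10: C, bond orders sum to 3 (valence 4) → 1 H
  atom 11: C, bond orders sum to 4 (valence 4) → 0 H
  atom 12: F (halogen, monovalent) → 0 H
Totals → C:9, H:9, F:1, O:2.
In Hill order: C9H9FO2.

C9H9FO2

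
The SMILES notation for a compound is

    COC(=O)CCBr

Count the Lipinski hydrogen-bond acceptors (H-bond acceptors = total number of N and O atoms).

2

N atoms: 0; O atoms: 2.
Lipinski HBA = 0 + 2 = 2.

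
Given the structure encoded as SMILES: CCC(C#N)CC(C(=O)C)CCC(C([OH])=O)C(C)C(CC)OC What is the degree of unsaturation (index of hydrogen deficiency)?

4

Degree of unsaturation = (number of rings) + (number of π bonds).
Ring closures in the SMILES: 0.
π bonds: 2 double bonds (each 1 DoU), 1 triple bond (each 2 DoU) → 4 DoU from unsaturation.
Total DoU = 0 + 4 = 4.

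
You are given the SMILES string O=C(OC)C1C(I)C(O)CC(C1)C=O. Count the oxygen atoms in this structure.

4

Scan the SMILES for O atoms (remember two-letter symbols like Cl and Br are single atoms).
Oxygen count: 4.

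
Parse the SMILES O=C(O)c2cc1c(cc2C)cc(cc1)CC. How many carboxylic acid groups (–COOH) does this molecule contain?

The carboxylic acid motif appears at heavy-atom position 2 in the SMILES.
Carboxylic acid count: 1.

1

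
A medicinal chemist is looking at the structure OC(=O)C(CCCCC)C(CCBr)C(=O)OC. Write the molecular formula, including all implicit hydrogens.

C12H21BrO4

Walk through each heavy atom and fill implicit hydrogens from standard valence (C 4, N 3, O 2, S 2, halogen 1):
  atom 1: O, bond orders sum to 1 (valence 2) → 1 H
  atom 2: C, bond orders sum to 4 (valence 4) → 0 H
  atom 3: O, bond orders sum to 2 (valence 2) → 0 H
  atom 4: C, bond orders sum to 3 (valence 4) → 1 H
  atom 5: C, bond orders sum to 2 (valence 4) → 2 H
  atom 6: C, bond orders sum to 2 (valence 4) → 2 H
  atom 7: C, bond orders sum to 2 (valence 4) → 2 H
  atom 8: C, bond orders sum to 2 (valence 4) → 2 H
  atom 9: C, bond orders sum to 1 (valence 4) → 3 H
  atom 10: C, bond orders sum to 3 (valence 4) → 1 H
  atom 11: C, bond orders sum to 2 (valence 4) → 2 H
  atom 12: C, bond orders sum to 2 (valence 4) → 2 H
  atom 13: Br (halogen, monovalent) → 0 H
  atom 14: C, bond orders sum to 4 (valence 4) → 0 H
  atom 15: O, bond orders sum to 2 (valence 2) → 0 H
  atom 16: O, bond orders sum to 2 (valence 2) → 0 H
  atom 17: C, bond orders sum to 1 (valence 4) → 3 H
Totals → C:12, H:21, Br:1, O:4.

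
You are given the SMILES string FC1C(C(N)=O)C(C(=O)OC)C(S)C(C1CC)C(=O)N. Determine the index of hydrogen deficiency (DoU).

4

Degree of unsaturation = (number of rings) + (number of π bonds).
Ring closures in the SMILES: 1.
π bonds: 3 double bonds (each 1 DoU) → 3 DoU from unsaturation.
Total DoU = 1 + 3 = 4.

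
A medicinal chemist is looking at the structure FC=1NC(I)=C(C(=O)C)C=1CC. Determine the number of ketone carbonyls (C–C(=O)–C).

1

The ketone motif appears at heavy-atom position 7 in the SMILES.
Ketone count: 1.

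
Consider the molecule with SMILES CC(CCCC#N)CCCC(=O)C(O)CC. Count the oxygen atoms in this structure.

Scan the SMILES for O atoms (remember two-letter symbols like Cl and Br are single atoms).
Oxygen count: 2.

2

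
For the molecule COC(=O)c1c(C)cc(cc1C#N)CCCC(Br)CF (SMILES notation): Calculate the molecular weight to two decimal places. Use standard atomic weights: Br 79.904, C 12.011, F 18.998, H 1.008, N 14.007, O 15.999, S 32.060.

First, the molecular formula is C15H17BrFNO2 (counting implicit H from valence).
  Br: 1 × 79.904 = 79.904
  C: 15 × 12.011 = 180.165
  F: 1 × 18.998 = 18.998
  H: 17 × 1.008 = 17.136
  N: 1 × 14.007 = 14.007
  O: 2 × 15.999 = 31.998
Sum: 1×79.904 + 15×12.011 + 1×18.998 + 17×1.008 + 1×14.007 + 2×15.999 = 342.208 → 342.21 g/mol.

342.21 g/mol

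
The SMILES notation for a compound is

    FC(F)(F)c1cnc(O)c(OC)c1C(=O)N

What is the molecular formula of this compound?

Walk through each heavy atom and fill implicit hydrogens from standard valence (C 4, N 3, O 2, S 2, halogen 1); for lowercase aromatic atoms, an aromatic c carries 1 H when it has two neighbours and 0 H with three, and aromatic n carries 0 H:
  atom 1: F (halogen, monovalent) → 0 H
  atom 2: C, bond orders sum to 4 (valence 4) → 0 H
  atom 3: F (halogen, monovalent) → 0 H
  atom 4: F (halogen, monovalent) → 0 H
  atom 5: aromatic c, 3 neighbours → 0 H
  atom 6: aromatic c, 2 neighbours → 1 H
  atom 7: aromatic n, 2 neighbours → 0 H
  atom 8: aromatic c, 3 neighbours → 0 H
  atom 9: O, bond orders sum to 1 (valence 2) → 1 H
  atom 10: aromatic c, 3 neighbours → 0 H
  atom 11: O, bond orders sum to 2 (valence 2) → 0 H
  atom 12: C, bond orders sum to 1 (valence 4) → 3 H
  atom 13: aromatic c, 3 neighbours → 0 H
  atom 14: C, bond orders sum to 4 (valence 4) → 0 H
  atom 15: O, bond orders sum to 2 (valence 2) → 0 H
  atom 16: N, bond orders sum to 1 (valence 3) → 2 H
Totals → C:8, H:7, F:3, N:2, O:3.

C8H7F3N2O3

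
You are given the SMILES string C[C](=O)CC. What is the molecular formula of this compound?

Walk through each heavy atom and fill implicit hydrogens from standard valence (C 4, N 3, O 2, S 2, halogen 1):
  atom 1: C, bond orders sum to 1 (valence 4) → 3 H
  atom 2: C with explicit H count 0
  atom 3: O, bond orders sum to 2 (valence 2) → 0 H
  atom 4: C, bond orders sum to 2 (valence 4) → 2 H
  atom 5: C, bond orders sum to 1 (valence 4) → 3 H
Totals → C:4, H:8, O:1.
In Hill order: C4H8O.

C4H8O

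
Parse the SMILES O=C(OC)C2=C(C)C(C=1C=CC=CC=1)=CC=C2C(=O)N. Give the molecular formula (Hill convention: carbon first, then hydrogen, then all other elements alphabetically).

C16H15NO3

Walk through each heavy atom and fill implicit hydrogens from standard valence (C 4, N 3, O 2, S 2, halogen 1):
  atom 1: O, bond orders sum to 2 (valence 2) → 0 H
  atom 2: C, bond orders sum to 4 (valence 4) → 0 H
  atom 3: O, bond orders sum to 2 (valence 2) → 0 H
  atom 4: C, bond orders sum to 1 (valence 4) → 3 H
  atom 5: C, bond orders sum to 4 (valence 4) → 0 H
  atom 6: C, bond orders sum to 4 (valence 4) → 0 H
  atom 7: C, bond orders sum to 1 (valence 4) → 3 H
  atom 8: C, bond orders sum to 4 (valence 4) → 0 H
  atom 9: C, bond orders sum to 4 (valence 4) → 0 H
  atom 10: C, bond orders sum to 3 (valence 4) → 1 H
  atom 11: C, bond orders sum to 3 (valence 4) → 1 H
  atom 12: C, bond orders sum to 3 (valence 4) → 1 H
  atom 13: C, bond orders sum to 3 (valence 4) → 1 H
  atom 14: C, bond orders sum to 3 (valence 4) → 1 H
  atom 15: C, bond orders sum to 3 (valence 4) → 1 H
  atom 16: C, bond orders sum to 3 (valence 4) → 1 H
  atom 17: C, bond orders sum to 4 (valence 4) → 0 H
  atom 18: C, bond orders sum to 4 (valence 4) → 0 H
  atom 19: O, bond orders sum to 2 (valence 2) → 0 H
  atom 20: N, bond orders sum to 1 (valence 3) → 2 H
Totals → C:16, H:15, N:1, O:3.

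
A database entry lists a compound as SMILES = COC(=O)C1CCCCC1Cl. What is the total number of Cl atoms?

Scan the SMILES for Cl atoms (remember two-letter symbols like Cl and Br are single atoms).
Chlorine count: 1.

1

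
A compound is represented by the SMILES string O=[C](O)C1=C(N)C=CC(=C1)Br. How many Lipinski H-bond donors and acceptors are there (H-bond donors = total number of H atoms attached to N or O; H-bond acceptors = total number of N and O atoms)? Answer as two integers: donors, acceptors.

Donors: find every N or O and count the H atoms it carries.
  atom 1 (O): bond orders sum to 2 → 0 H
  atom 3 (O): bond orders sum to 1 → 1 H
  atom 6 (N): bond orders sum to 1 → 2 H
Lipinski HBD = 3.
Acceptors: N atoms = 1, O atoms = 2 → HBA = 3.

3, 3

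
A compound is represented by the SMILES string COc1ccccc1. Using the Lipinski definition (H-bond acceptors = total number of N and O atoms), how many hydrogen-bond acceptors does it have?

1

N atoms: 0; O atoms: 1.
Lipinski HBA = 0 + 1 = 1.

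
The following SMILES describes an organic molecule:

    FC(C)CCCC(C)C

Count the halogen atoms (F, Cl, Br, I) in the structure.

1

Halogen atoms appear at heavy-atom position 1 (1×F).
Halogen count: 1.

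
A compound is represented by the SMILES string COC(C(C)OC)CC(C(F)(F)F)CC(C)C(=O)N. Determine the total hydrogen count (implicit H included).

Walk through each heavy atom and fill implicit hydrogens from standard valence (C 4, N 3, O 2, S 2, halogen 1):
  atom 1: C, bond orders sum to 1 (valence 4) → 3 H
  atom 2: O, bond orders sum to 2 (valence 2) → 0 H
  atom 3: C, bond orders sum to 3 (valence 4) → 1 H
  atom 4: C, bond orders sum to 3 (valence 4) → 1 H
  atom 5: C, bond orders sum to 1 (valence 4) → 3 H
  atom 6: O, bond orders sum to 2 (valence 2) → 0 H
  atom 7: C, bond orders sum to 1 (valence 4) → 3 H
  atom 8: C, bond orders sum to 2 (valence 4) → 2 H
  atom 9: C, bond orders sum to 3 (valence 4) → 1 H
  atom 10: C, bond orders sum to 4 (valence 4) → 0 H
  atom 11: F (halogen, monovalent) → 0 H
  atom 12: F (halogen, monovalent) → 0 H
  atom 13: F (halogen, monovalent) → 0 H
  atom 14: C, bond orders sum to 2 (valence 4) → 2 H
  atom 15: C, bond orders sum to 3 (valence 4) → 1 H
  atom 16: C, bond orders sum to 1 (valence 4) → 3 H
  atom 17: C, bond orders sum to 4 (valence 4) → 0 H
  atom 18: O, bond orders sum to 2 (valence 2) → 0 H
  atom 19: N, bond orders sum to 1 (valence 3) → 2 H
Total hydrogens: 22.

22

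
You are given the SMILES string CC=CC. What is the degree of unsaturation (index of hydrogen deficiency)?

1

Degree of unsaturation = (number of rings) + (number of π bonds).
Ring closures in the SMILES: 0.
π bonds: 1 double bond (each 1 DoU) → 1 DoU from unsaturation.
Total DoU = 0 + 1 = 1.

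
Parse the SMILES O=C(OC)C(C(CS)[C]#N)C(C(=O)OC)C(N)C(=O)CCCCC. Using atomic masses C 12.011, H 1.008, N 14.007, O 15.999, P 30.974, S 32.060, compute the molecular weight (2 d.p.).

First, the molecular formula is C16H26N2O5S (counting implicit H from valence).
  C: 16 × 12.011 = 192.176
  H: 26 × 1.008 = 26.208
  N: 2 × 14.007 = 28.014
  O: 5 × 15.999 = 79.995
  S: 1 × 32.060 = 32.060
Sum: 16×12.011 + 26×1.008 + 2×14.007 + 5×15.999 + 1×32.060 = 358.453 → 358.45 g/mol.

358.45 g/mol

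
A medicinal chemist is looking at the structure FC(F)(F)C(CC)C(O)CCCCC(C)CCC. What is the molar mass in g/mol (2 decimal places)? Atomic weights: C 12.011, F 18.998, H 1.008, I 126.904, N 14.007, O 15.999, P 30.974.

268.36 g/mol

First, the molecular formula is C14H27F3O (counting implicit H from valence).
  C: 14 × 12.011 = 168.154
  F: 3 × 18.998 = 56.994
  H: 27 × 1.008 = 27.216
  O: 1 × 15.999 = 15.999
Sum: 14×12.011 + 3×18.998 + 27×1.008 + 1×15.999 = 268.363 → 268.36 g/mol.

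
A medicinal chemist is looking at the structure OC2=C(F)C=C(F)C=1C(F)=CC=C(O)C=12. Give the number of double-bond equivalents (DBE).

7

Degree of unsaturation = (number of rings) + (number of π bonds).
Ring closures in the SMILES: 2.
π bonds: 5 double bonds (each 1 DoU) → 5 DoU from unsaturation.
Total DoU = 2 + 5 = 7.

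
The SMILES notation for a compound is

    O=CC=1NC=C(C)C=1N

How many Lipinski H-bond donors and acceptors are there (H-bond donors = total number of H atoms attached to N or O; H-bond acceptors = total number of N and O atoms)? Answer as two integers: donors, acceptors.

3, 3

Donors: find every N or O and count the H atoms it carries.
  atom 1 (O): bond orders sum to 2 → 0 H
  atom 4 (N): bond orders sum to 2 → 1 H
  atom 9 (N): bond orders sum to 1 → 2 H
Lipinski HBD = 3.
Acceptors: N atoms = 2, O atoms = 1 → HBA = 3.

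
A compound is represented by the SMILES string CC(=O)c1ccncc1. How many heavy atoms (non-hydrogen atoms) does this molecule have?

Every atom symbol written in the SMILES (organic subset) is one heavy atom; implicit H are not written.
Heavy atoms by element → C:7, N:1, O:1.
Total: 9.

9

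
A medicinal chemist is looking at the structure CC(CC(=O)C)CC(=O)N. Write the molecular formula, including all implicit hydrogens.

Walk through each heavy atom and fill implicit hydrogens from standard valence (C 4, N 3, O 2, S 2, halogen 1):
  atom 1: C, bond orders sum to 1 (valence 4) → 3 H
  atom 2: C, bond orders sum to 3 (valence 4) → 1 H
  atom 3: C, bond orders sum to 2 (valence 4) → 2 H
  atom 4: C, bond orders sum to 4 (valence 4) → 0 H
  atom 5: O, bond orders sum to 2 (valence 2) → 0 H
  atom 6: C, bond orders sum to 1 (valence 4) → 3 H
  atom 7: C, bond orders sum to 2 (valence 4) → 2 H
  atom 8: C, bond orders sum to 4 (valence 4) → 0 H
  atom 9: O, bond orders sum to 2 (valence 2) → 0 H
  atom 10: N, bond orders sum to 1 (valence 3) → 2 H
Totals → C:7, H:13, N:1, O:2.
In Hill order: C7H13NO2.

C7H13NO2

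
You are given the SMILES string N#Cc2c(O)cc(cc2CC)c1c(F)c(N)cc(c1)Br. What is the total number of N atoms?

2

Scan the SMILES for N atoms (remember two-letter symbols like Cl and Br are single atoms).
Nitrogen count: 2.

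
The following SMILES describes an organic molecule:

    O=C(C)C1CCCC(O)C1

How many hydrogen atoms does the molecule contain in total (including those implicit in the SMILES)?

Walk through each heavy atom and fill implicit hydrogens from standard valence (C 4, N 3, O 2, S 2, halogen 1):
  atom 1: O, bond orders sum to 2 (valence 2) → 0 H
  atom 2: C, bond orders sum to 4 (valence 4) → 0 H
  atom 3: C, bond orders sum to 1 (valence 4) → 3 H
  atom 4: C, bond orders sum to 3 (valence 4) → 1 H
  atom 5: C, bond orders sum to 2 (valence 4) → 2 H
  atom 6: C, bond orders sum to 2 (valence 4) → 2 H
  atom 7: C, bond orders sum to 2 (valence 4) → 2 H
  atom 8: C, bond orders sum to 3 (valence 4) → 1 H
  atom 9: O, bond orders sum to 1 (valence 2) → 1 H
  atom 10: C, bond orders sum to 2 (valence 4) → 2 H
Total hydrogens: 14.

14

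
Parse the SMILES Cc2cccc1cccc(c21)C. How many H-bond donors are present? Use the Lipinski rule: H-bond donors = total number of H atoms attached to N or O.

0

Donors: find every N or O and count the H atoms it carries.
  (no N or O atoms present)
Lipinski HBD = 0.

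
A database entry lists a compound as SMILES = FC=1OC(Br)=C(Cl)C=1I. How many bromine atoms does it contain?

Scan the SMILES for Br atoms (remember two-letter symbols like Cl and Br are single atoms).
Bromine count: 1.

1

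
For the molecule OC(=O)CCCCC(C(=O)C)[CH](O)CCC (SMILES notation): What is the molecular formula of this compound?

Walk through each heavy atom and fill implicit hydrogens from standard valence (C 4, N 3, O 2, S 2, halogen 1):
  atom 1: O, bond orders sum to 1 (valence 2) → 1 H
  atom 2: C, bond orders sum to 4 (valence 4) → 0 H
  atom 3: O, bond orders sum to 2 (valence 2) → 0 H
  atom 4: C, bond orders sum to 2 (valence 4) → 2 H
  atom 5: C, bond orders sum to 2 (valence 4) → 2 H
  atom 6: C, bond orders sum to 2 (valence 4) → 2 H
  atom 7: C, bond orders sum to 2 (valence 4) → 2 H
  atom 8: C, bond orders sum to 3 (valence 4) → 1 H
  atom 9: C, bond orders sum to 4 (valence 4) → 0 H
  atom 10: O, bond orders sum to 2 (valence 2) → 0 H
  atom 11: C, bond orders sum to 1 (valence 4) → 3 H
  atom 12: C with explicit H count 1
  atom 13: O, bond orders sum to 1 (valence 2) → 1 H
  atom 14: C, bond orders sum to 2 (valence 4) → 2 H
  atom 15: C, bond orders sum to 2 (valence 4) → 2 H
  atom 16: C, bond orders sum to 1 (valence 4) → 3 H
Totals → C:12, H:22, O:4.

C12H22O4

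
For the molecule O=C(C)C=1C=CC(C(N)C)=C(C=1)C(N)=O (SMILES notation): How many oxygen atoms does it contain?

2

Scan the SMILES for O atoms (remember two-letter symbols like Cl and Br are single atoms).
Oxygen count: 2.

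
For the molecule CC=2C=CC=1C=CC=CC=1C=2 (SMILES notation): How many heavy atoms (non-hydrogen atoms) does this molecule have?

Every atom symbol written in the SMILES (organic subset) is one heavy atom; implicit H are not written.
Heavy atoms by element → C:11.
Total: 11.

11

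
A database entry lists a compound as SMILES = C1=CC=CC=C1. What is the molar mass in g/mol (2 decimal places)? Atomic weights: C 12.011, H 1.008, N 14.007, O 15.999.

First, the molecular formula is C6H6 (counting implicit H from valence).
  C: 6 × 12.011 = 72.066
  H: 6 × 1.008 = 6.048
Sum: 6×12.011 + 6×1.008 = 78.114 → 78.11 g/mol.

78.11 g/mol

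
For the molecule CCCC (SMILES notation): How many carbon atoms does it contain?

4

Count every carbon token in the SMILES (each C, including those in ring-closure positions and inside branches).
Carbon count: 4.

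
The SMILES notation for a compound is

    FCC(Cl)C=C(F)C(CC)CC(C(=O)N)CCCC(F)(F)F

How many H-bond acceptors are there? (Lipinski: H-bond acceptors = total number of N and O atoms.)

2

N atoms: 1; O atoms: 1.
Lipinski HBA = 1 + 1 = 2.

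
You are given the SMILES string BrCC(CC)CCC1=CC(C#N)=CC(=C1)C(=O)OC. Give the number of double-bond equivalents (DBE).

Degree of unsaturation = (number of rings) + (number of π bonds).
Ring closures in the SMILES: 1.
π bonds: 4 double bonds (each 1 DoU), 1 triple bond (each 2 DoU) → 6 DoU from unsaturation.
Total DoU = 1 + 6 = 7.

7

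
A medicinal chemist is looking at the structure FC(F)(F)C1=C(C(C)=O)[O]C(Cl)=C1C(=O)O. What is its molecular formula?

C8H4ClF3O4

Walk through each heavy atom and fill implicit hydrogens from standard valence (C 4, N 3, O 2, S 2, halogen 1):
  atom 1: F (halogen, monovalent) → 0 H
  atom 2: C, bond orders sum to 4 (valence 4) → 0 H
  atom 3: F (halogen, monovalent) → 0 H
  atom 4: F (halogen, monovalent) → 0 H
  atom 5: C, bond orders sum to 4 (valence 4) → 0 H
  atom 6: C, bond orders sum to 4 (valence 4) → 0 H
  atom 7: C, bond orders sum to 4 (valence 4) → 0 H
  atom 8: C, bond orders sum to 1 (valence 4) → 3 H
  atom 9: O, bond orders sum to 2 (valence 2) → 0 H
  atom 10: O with explicit H count 0
  atom 11: C, bond orders sum to 4 (valence 4) → 0 H
  atom 12: Cl (halogen, monovalent) → 0 H
  atom 13: C, bond orders sum to 4 (valence 4) → 0 H
  atom 14: C, bond orders sum to 4 (valence 4) → 0 H
  atom 15: O, bond orders sum to 2 (valence 2) → 0 H
  atom 16: O, bond orders sum to 1 (valence 2) → 1 H
Totals → C:8, H:4, Cl:1, F:3, O:4.
In Hill order: C8H4ClF3O4.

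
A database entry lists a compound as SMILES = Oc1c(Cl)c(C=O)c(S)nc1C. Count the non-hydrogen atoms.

Every atom symbol written in the SMILES (organic subset) is one heavy atom; implicit H are not written.
Heavy atoms by element → C:7, Cl:1, N:1, O:2, S:1.
Total: 12.

12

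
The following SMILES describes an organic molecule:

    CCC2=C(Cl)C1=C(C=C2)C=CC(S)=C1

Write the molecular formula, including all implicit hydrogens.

Walk through each heavy atom and fill implicit hydrogens from standard valence (C 4, N 3, O 2, S 2, halogen 1):
  atom 1: C, bond orders sum to 1 (valence 4) → 3 H
  atom 2: C, bond orders sum to 2 (valence 4) → 2 H
  atom 3: C, bond orders sum to 4 (valence 4) → 0 H
  atom 4: C, bond orders sum to 4 (valence 4) → 0 H
  atom 5: Cl (halogen, monovalent) → 0 H
  atom 6: C, bond orders sum to 4 (valence 4) → 0 H
  atom 7: C, bond orders sum to 4 (valence 4) → 0 H
  atom 8: C, bond orders sum to 3 (valence 4) → 1 H
  atom 9: C, bond orders sum to 3 (valence 4) → 1 H
  atom 10: C, bond orders sum to 3 (valence 4) → 1 H
  atom 11: C, bond orders sum to 3 (valence 4) → 1 H
  atom 12: C, bond orders sum to 4 (valence 4) → 0 H
  atom 13: S, bond orders sum to 1 (valence 2) → 1 H
  atom 14: C, bond orders sum to 3 (valence 4) → 1 H
Totals → C:12, H:11, Cl:1, S:1.
In Hill order: C12H11ClS.

C12H11ClS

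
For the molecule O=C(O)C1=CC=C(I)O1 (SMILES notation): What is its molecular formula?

Walk through each heavy atom and fill implicit hydrogens from standard valence (C 4, N 3, O 2, S 2, halogen 1):
  atom 1: O, bond orders sum to 2 (valence 2) → 0 H
  atom 2: C, bond orders sum to 4 (valence 4) → 0 H
  atom 3: O, bond orders sum to 1 (valence 2) → 1 H
  atom 4: C, bond orders sum to 4 (valence 4) → 0 H
  atom 5: C, bond orders sum to 3 (valence 4) → 1 H
  atom 6: C, bond orders sum to 3 (valence 4) → 1 H
  atom 7: C, bond orders sum to 4 (valence 4) → 0 H
  atom 8: I (halogen, monovalent) → 0 H
  atom 9: O, bond orders sum to 2 (valence 2) → 0 H
Totals → C:5, H:3, I:1, O:3.

C5H3IO3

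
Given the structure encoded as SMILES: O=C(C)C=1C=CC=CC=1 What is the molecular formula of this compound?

Walk through each heavy atom and fill implicit hydrogens from standard valence (C 4, N 3, O 2, S 2, halogen 1):
  atom 1: O, bond orders sum to 2 (valence 2) → 0 H
  atom 2: C, bond orders sum to 4 (valence 4) → 0 H
  atom 3: C, bond orders sum to 1 (valence 4) → 3 H
  atom 4: C, bond orders sum to 4 (valence 4) → 0 H
  atom 5: C, bond orders sum to 3 (valence 4) → 1 H
  atom 6: C, bond orders sum to 3 (valence 4) → 1 H
  atom 7: C, bond orders sum to 3 (valence 4) → 1 H
  atom 8: C, bond orders sum to 3 (valence 4) → 1 H
  atom 9: C, bond orders sum to 3 (valence 4) → 1 H
Totals → C:8, H:8, O:1.

C8H8O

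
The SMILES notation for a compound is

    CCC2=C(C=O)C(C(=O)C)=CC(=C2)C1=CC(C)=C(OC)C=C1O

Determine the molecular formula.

Walk through each heavy atom and fill implicit hydrogens from standard valence (C 4, N 3, O 2, S 2, halogen 1):
  atom 1: C, bond orders sum to 1 (valence 4) → 3 H
  atom 2: C, bond orders sum to 2 (valence 4) → 2 H
  atom 3: C, bond orders sum to 4 (valence 4) → 0 H
  atom 4: C, bond orders sum to 4 (valence 4) → 0 H
  atom 5: C, bond orders sum to 3 (valence 4) → 1 H
  atom 6: O, bond orders sum to 2 (valence 2) → 0 H
  atom 7: C, bond orders sum to 4 (valence 4) → 0 H
  atom 8: C, bond orders sum to 4 (valence 4) → 0 H
  atom 9: O, bond orders sum to 2 (valence 2) → 0 H
  atom 10: C, bond orders sum to 1 (valence 4) → 3 H
  atom 11: C, bond orders sum to 3 (valence 4) → 1 H
  atom 12: C, bond orders sum to 4 (valence 4) → 0 H
  atom 13: C, bond orders sum to 3 (valence 4) → 1 H
  atom 14: C, bond orders sum to 4 (valence 4) → 0 H
  atom 15: C, bond orders sum to 3 (valence 4) → 1 H
  atom 16: C, bond orders sum to 4 (valence 4) → 0 H
  atom 17: C, bond orders sum to 1 (valence 4) → 3 H
  atom 18: C, bond orders sum to 4 (valence 4) → 0 H
  atom 19: O, bond orders sum to 2 (valence 2) → 0 H
  atom 20: C, bond orders sum to 1 (valence 4) → 3 H
  atom 21: C, bond orders sum to 3 (valence 4) → 1 H
  atom 22: C, bond orders sum to 4 (valence 4) → 0 H
  atom 23: O, bond orders sum to 1 (valence 2) → 1 H
Totals → C:19, H:20, O:4.

C19H20O4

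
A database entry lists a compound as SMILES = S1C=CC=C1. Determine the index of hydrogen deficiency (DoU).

Molecular formula: C4H4S.
DoU = (2C + 2 + N − H − X) / 2, where X is the halogen count and O/S are ignored.
    = (2·4 + 2 + 0 − 4 − 0) / 2 = 6 / 2 = 3.

3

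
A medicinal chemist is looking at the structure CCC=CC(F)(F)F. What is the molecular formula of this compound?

C5H7F3

Walk through each heavy atom and fill implicit hydrogens from standard valence (C 4, N 3, O 2, S 2, halogen 1):
  atom 1: C, bond orders sum to 1 (valence 4) → 3 H
  atom 2: C, bond orders sum to 2 (valence 4) → 2 H
  atom 3: C, bond orders sum to 3 (valence 4) → 1 H
  atom 4: C, bond orders sum to 3 (valence 4) → 1 H
  atom 5: C, bond orders sum to 4 (valence 4) → 0 H
  atom 6: F (halogen, monovalent) → 0 H
  atom 7: F (halogen, monovalent) → 0 H
  atom 8: F (halogen, monovalent) → 0 H
Totals → C:5, H:7, F:3.
In Hill order: C5H7F3.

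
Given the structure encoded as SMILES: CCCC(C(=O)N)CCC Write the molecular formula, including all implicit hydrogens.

Walk through each heavy atom and fill implicit hydrogens from standard valence (C 4, N 3, O 2, S 2, halogen 1):
  atom 1: C, bond orders sum to 1 (valence 4) → 3 H
  atom 2: C, bond orders sum to 2 (valence 4) → 2 H
  atom 3: C, bond orders sum to 2 (valence 4) → 2 H
  atom 4: C, bond orders sum to 3 (valence 4) → 1 H
  atom 5: C, bond orders sum to 4 (valence 4) → 0 H
  atom 6: O, bond orders sum to 2 (valence 2) → 0 H
  atom 7: N, bond orders sum to 1 (valence 3) → 2 H
  atom 8: C, bond orders sum to 2 (valence 4) → 2 H
  atom 9: C, bond orders sum to 2 (valence 4) → 2 H
  atom 10: C, bond orders sum to 1 (valence 4) → 3 H
Totals → C:8, H:17, N:1, O:1.
In Hill order: C8H17NO.

C8H17NO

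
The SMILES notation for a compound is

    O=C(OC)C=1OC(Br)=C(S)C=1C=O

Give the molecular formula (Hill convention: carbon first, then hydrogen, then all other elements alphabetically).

C7H5BrO4S

Walk through each heavy atom and fill implicit hydrogens from standard valence (C 4, N 3, O 2, S 2, halogen 1):
  atom 1: O, bond orders sum to 2 (valence 2) → 0 H
  atom 2: C, bond orders sum to 4 (valence 4) → 0 H
  atom 3: O, bond orders sum to 2 (valence 2) → 0 H
  atom 4: C, bond orders sum to 1 (valence 4) → 3 H
  atom 5: C, bond orders sum to 4 (valence 4) → 0 H
  atom 6: O, bond orders sum to 2 (valence 2) → 0 H
  atom 7: C, bond orders sum to 4 (valence 4) → 0 H
  atom 8: Br (halogen, monovalent) → 0 H
  atom 9: C, bond orders sum to 4 (valence 4) → 0 H
  atom 10: S, bond orders sum to 1 (valence 2) → 1 H
  atom 11: C, bond orders sum to 4 (valence 4) → 0 H
  atom 12: C, bond orders sum to 3 (valence 4) → 1 H
  atom 13: O, bond orders sum to 2 (valence 2) → 0 H
Totals → C:7, H:5, Br:1, O:4, S:1.
In Hill order: C7H5BrO4S.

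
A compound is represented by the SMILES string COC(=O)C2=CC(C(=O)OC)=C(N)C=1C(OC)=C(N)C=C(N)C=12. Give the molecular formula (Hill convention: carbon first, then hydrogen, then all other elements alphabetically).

Walk through each heavy atom and fill implicit hydrogens from standard valence (C 4, N 3, O 2, S 2, halogen 1):
  atom 1: C, bond orders sum to 1 (valence 4) → 3 H
  atom 2: O, bond orders sum to 2 (valence 2) → 0 H
  atom 3: C, bond orders sum to 4 (valence 4) → 0 H
  atom 4: O, bond orders sum to 2 (valence 2) → 0 H
  atom 5: C, bond orders sum to 4 (valence 4) → 0 H
  atom 6: C, bond orders sum to 3 (valence 4) → 1 H
  atom 7: C, bond orders sum to 4 (valence 4) → 0 H
  atom 8: C, bond orders sum to 4 (valence 4) → 0 H
  atom 9: O, bond orders sum to 2 (valence 2) → 0 H
  atom 10: O, bond orders sum to 2 (valence 2) → 0 H
  atom 11: C, bond orders sum to 1 (valence 4) → 3 H
  atom 12: C, bond orders sum to 4 (valence 4) → 0 H
  atom 13: N, bond orders sum to 1 (valence 3) → 2 H
  atom 14: C, bond orders sum to 4 (valence 4) → 0 H
  atom 15: C, bond orders sum to 4 (valence 4) → 0 H
  atom 16: O, bond orders sum to 2 (valence 2) → 0 H
  atom 17: C, bond orders sum to 1 (valence 4) → 3 H
  atom 18: C, bond orders sum to 4 (valence 4) → 0 H
  atom 19: N, bond orders sum to 1 (valence 3) → 2 H
  atom 20: C, bond orders sum to 3 (valence 4) → 1 H
  atom 21: C, bond orders sum to 4 (valence 4) → 0 H
  atom 22: N, bond orders sum to 1 (valence 3) → 2 H
  atom 23: C, bond orders sum to 4 (valence 4) → 0 H
Totals → C:15, H:17, N:3, O:5.
In Hill order: C15H17N3O5.

C15H17N3O5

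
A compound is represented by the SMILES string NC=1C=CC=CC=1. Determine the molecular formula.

C6H7N

Walk through each heavy atom and fill implicit hydrogens from standard valence (C 4, N 3, O 2, S 2, halogen 1):
  atom 1: N, bond orders sum to 1 (valence 3) → 2 H
  atom 2: C, bond orders sum to 4 (valence 4) → 0 H
  atom 3: C, bond orders sum to 3 (valence 4) → 1 H
  atom 4: C, bond orders sum to 3 (valence 4) → 1 H
  atom 5: C, bond orders sum to 3 (valence 4) → 1 H
  atom 6: C, bond orders sum to 3 (valence 4) → 1 H
  atom 7: C, bond orders sum to 3 (valence 4) → 1 H
Totals → C:6, H:7, N:1.
In Hill order: C6H7N.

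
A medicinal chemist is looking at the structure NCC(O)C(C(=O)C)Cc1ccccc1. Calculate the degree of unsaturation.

5

Molecular formula: C12H17NO2.
DoU = (2C + 2 + N − H − X) / 2, where X is the halogen count and O/S are ignored.
    = (2·12 + 2 + 1 − 17 − 0) / 2 = 10 / 2 = 5.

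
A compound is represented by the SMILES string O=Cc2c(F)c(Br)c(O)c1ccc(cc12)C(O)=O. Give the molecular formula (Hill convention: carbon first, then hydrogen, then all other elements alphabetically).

C12H6BrFO4

Walk through each heavy atom and fill implicit hydrogens from standard valence (C 4, N 3, O 2, S 2, halogen 1); for lowercase aromatic atoms, an aromatic c carries 1 H when it has two neighbours and 0 H with three, and aromatic n carries 0 H:
  atom 1: O, bond orders sum to 2 (valence 2) → 0 H
  atom 2: C, bond orders sum to 3 (valence 4) → 1 H
  atom 3: aromatic c, 3 neighbours → 0 H
  atom 4: aromatic c, 3 neighbours → 0 H
  atom 5: F (halogen, monovalent) → 0 H
  atom 6: aromatic c, 3 neighbours → 0 H
  atom 7: Br (halogen, monovalent) → 0 H
  atom 8: aromatic c, 3 neighbours → 0 H
  atom 9: O, bond orders sum to 1 (valence 2) → 1 H
  atom 10: aromatic c, 3 neighbours → 0 H
  atom 11: aromatic c, 2 neighbours → 1 H
  atom 12: aromatic c, 2 neighbours → 1 H
  atom 13: aromatic c, 3 neighbours → 0 H
  atom 14: aromatic c, 2 neighbours → 1 H
  atom 15: aromatic c, 3 neighbours → 0 H
  atom 16: C, bond orders sum to 4 (valence 4) → 0 H
  atom 17: O, bond orders sum to 1 (valence 2) → 1 H
  atom 18: O, bond orders sum to 2 (valence 2) → 0 H
Totals → C:12, H:6, Br:1, F:1, O:4.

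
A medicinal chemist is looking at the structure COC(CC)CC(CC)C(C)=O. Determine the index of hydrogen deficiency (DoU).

Degree of unsaturation = (number of rings) + (number of π bonds).
Ring closures in the SMILES: 0.
π bonds: 1 double bond (each 1 DoU) → 1 DoU from unsaturation.
Total DoU = 0 + 1 = 1.

1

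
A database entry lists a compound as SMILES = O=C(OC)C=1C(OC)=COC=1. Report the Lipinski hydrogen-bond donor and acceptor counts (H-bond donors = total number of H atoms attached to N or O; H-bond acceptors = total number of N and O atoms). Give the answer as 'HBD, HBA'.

0, 4

Donors: find every N or O and count the H atoms it carries.
  atom 1 (O): bond orders sum to 2 → 0 H
  atom 3 (O): bond orders sum to 2 → 0 H
  atom 7 (O): bond orders sum to 2 → 0 H
  atom 10 (O): bond orders sum to 2 → 0 H
Lipinski HBD = 0.
Acceptors: N atoms = 0, O atoms = 4 → HBA = 4.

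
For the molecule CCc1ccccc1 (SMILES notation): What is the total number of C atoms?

8

Count every carbon token in the SMILES (each C, including those in ring-closure positions and inside branches).
Carbon count: 8.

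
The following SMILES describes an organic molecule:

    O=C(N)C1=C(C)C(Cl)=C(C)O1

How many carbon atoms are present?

7

Count every carbon token in the SMILES (each C, including those in ring-closure positions and inside branches).
Carbon count: 7.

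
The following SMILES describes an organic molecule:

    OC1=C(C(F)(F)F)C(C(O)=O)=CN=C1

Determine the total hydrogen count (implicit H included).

4

Walk through each heavy atom and fill implicit hydrogens from standard valence (C 4, N 3, O 2, S 2, halogen 1):
  atom 1: O, bond orders sum to 1 (valence 2) → 1 H
  atom 2: C, bond orders sum to 4 (valence 4) → 0 H
  atom 3: C, bond orders sum to 4 (valence 4) → 0 H
  atom 4: C, bond orders sum to 4 (valence 4) → 0 H
  atom 5: F (halogen, monovalent) → 0 H
  atom 6: F (halogen, monovalent) → 0 H
  atom 7: F (halogen, monovalent) → 0 H
  atom 8: C, bond orders sum to 4 (valence 4) → 0 H
  atom 9: C, bond orders sum to 4 (valence 4) → 0 H
  atom 10: O, bond orders sum to 1 (valence 2) → 1 H
  atom 11: O, bond orders sum to 2 (valence 2) → 0 H
  atom 12: C, bond orders sum to 3 (valence 4) → 1 H
  atom 13: N, bond orders sum to 3 (valence 3) → 0 H
  atom 14: C, bond orders sum to 3 (valence 4) → 1 H
Total hydrogens: 4.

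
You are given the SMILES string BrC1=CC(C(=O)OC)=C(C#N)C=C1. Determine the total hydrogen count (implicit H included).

Walk through each heavy atom and fill implicit hydrogens from standard valence (C 4, N 3, O 2, S 2, halogen 1):
  atom 1: Br (halogen, monovalent) → 0 H
  atom 2: C, bond orders sum to 4 (valence 4) → 0 H
  atom 3: C, bond orders sum to 3 (valence 4) → 1 H
  atom 4: C, bond orders sum to 4 (valence 4) → 0 H
  atom 5: C, bond orders sum to 4 (valence 4) → 0 H
  atom 6: O, bond orders sum to 2 (valence 2) → 0 H
  atom 7: O, bond orders sum to 2 (valence 2) → 0 H
  atom 8: C, bond orders sum to 1 (valence 4) → 3 H
  atom 9: C, bond orders sum to 4 (valence 4) → 0 H
  atom 10: C, bond orders sum to 4 (valence 4) → 0 H
  atom 11: N, bond orders sum to 3 (valence 3) → 0 H
  atom 12: C, bond orders sum to 3 (valence 4) → 1 H
  atom 13: C, bond orders sum to 3 (valence 4) → 1 H
Total hydrogens: 6.

6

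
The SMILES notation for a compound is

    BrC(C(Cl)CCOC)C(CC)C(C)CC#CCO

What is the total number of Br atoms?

1

Scan the SMILES for Br atoms (remember two-letter symbols like Cl and Br are single atoms).
Bromine count: 1.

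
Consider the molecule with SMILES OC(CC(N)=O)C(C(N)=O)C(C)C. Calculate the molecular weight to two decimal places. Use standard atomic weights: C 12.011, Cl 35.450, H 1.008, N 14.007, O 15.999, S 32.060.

188.23 g/mol

First, the molecular formula is C8H16N2O3 (counting implicit H from valence).
  C: 8 × 12.011 = 96.088
  H: 16 × 1.008 = 16.128
  N: 2 × 14.007 = 28.014
  O: 3 × 15.999 = 47.997
Sum: 8×12.011 + 16×1.008 + 2×14.007 + 3×15.999 = 188.227 → 188.23 g/mol.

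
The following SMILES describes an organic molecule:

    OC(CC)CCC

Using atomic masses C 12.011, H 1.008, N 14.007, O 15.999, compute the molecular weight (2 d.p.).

First, the molecular formula is C6H14O (counting implicit H from valence).
  C: 6 × 12.011 = 72.066
  H: 14 × 1.008 = 14.112
  O: 1 × 15.999 = 15.999
Sum: 6×12.011 + 14×1.008 + 1×15.999 = 102.177 → 102.18 g/mol.

102.18 g/mol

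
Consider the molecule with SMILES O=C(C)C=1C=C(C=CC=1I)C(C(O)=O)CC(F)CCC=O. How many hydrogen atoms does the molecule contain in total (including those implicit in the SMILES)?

16

Walk through each heavy atom and fill implicit hydrogens from standard valence (C 4, N 3, O 2, S 2, halogen 1):
  atom 1: O, bond orders sum to 2 (valence 2) → 0 H
  atom 2: C, bond orders sum to 4 (valence 4) → 0 H
  atom 3: C, bond orders sum to 1 (valence 4) → 3 H
  atom 4: C, bond orders sum to 4 (valence 4) → 0 H
  atom 5: C, bond orders sum to 3 (valence 4) → 1 H
  atom 6: C, bond orders sum to 4 (valence 4) → 0 H
  atom 7: C, bond orders sum to 3 (valence 4) → 1 H
  atom 8: C, bond orders sum to 3 (valence 4) → 1 H
  atom 9: C, bond orders sum to 4 (valence 4) → 0 H
  atom 10: I (halogen, monovalent) → 0 H
  atom 11: C, bond orders sum to 3 (valence 4) → 1 H
  atom 12: C, bond orders sum to 4 (valence 4) → 0 H
  atom 13: O, bond orders sum to 1 (valence 2) → 1 H
  atom 14: O, bond orders sum to 2 (valence 2) → 0 H
  atom 15: C, bond orders sum to 2 (valence 4) → 2 H
  atom 16: C, bond orders sum to 3 (valence 4) → 1 H
  atom 17: F (halogen, monovalent) → 0 H
  atom 18: C, bond orders sum to 2 (valence 4) → 2 H
  atom 19: C, bond orders sum to 2 (valence 4) → 2 H
  atom 20: C, bond orders sum to 3 (valence 4) → 1 H
  atom 21: O, bond orders sum to 2 (valence 2) → 0 H
Total hydrogens: 16.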